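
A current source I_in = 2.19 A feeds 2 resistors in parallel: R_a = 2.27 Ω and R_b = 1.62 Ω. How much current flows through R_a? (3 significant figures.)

For two parallel branches, I_k = I_in · (other R)/(sum of R).
I(R_a) = 2.19 × 1.62/(2.27 + 1.62) = 2.19 × 0.4165 = 0.9120 A.

I ≈ 0.912 A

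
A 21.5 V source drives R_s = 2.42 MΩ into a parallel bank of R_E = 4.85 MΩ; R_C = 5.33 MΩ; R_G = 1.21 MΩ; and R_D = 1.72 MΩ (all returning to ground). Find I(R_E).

I ≈ 0.827 µA

Parallel bank: R_p = 1/(1/4.85 + 1/5.33 + 1/1.21 + 1/1.72) = 0.5550 MΩ.
V_A by voltage divider: V_A = 21.5 × 0.5550/(2.42 + 0.5550) = 4.011 V.
I(R_E) = V_A / R_E = 4.011/4.85 = 0.8271 µA.
(Equivalently: I_total = 7.227 µA, then current-divider fraction G_k/ΣG = 0.1144.)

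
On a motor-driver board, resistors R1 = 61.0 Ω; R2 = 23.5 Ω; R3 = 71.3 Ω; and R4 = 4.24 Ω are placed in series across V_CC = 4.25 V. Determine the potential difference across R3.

Series total: ΣR = 61.0 + 23.5 + 71.3 + 4.24 = 160.0 Ω.
V = V_CC · R/ΣR = 4.25 × 0.4455 = 1.893 V.

V ≈ 1.89 V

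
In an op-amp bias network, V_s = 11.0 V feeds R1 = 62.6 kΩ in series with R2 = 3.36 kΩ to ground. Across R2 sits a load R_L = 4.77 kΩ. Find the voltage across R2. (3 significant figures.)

V_out ≈ 0.336 V

R2 ‖ R_L = (3.36 × 4.77)/(3.36 + 4.77) = 1.971 kΩ.
Now apply the divider: V_out = 11.0 × 0.03053 = 0.3358 V.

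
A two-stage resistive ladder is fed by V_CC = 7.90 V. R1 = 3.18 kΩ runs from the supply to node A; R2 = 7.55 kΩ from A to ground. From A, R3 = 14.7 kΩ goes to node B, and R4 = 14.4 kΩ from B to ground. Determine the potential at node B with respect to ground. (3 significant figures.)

Node A sees R2 in parallel with the series input of stage 2, R3 + R4 = 29.10 kΩ.
Effective lower resistance at A: R2 ‖ 29.10 = 5.995 kΩ.
So V_A = 7.90 × 0.6534 = 5.162 V.
Stage 2 is unloaded, so V_B = V_A · R4/(R3+R4) = 5.162 × 14.4/29.10 = 2.554 V.

V_B ≈ 2.55 V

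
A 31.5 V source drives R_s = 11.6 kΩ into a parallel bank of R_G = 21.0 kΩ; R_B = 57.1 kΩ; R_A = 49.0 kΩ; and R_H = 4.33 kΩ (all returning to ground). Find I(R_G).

Equivalent of the parallel group: R_p = 3.160 kΩ.
V_A = 31.5 × 3.160/14.76 = 6.743 V.
Branch current I = V_A/R_G = 6.743/21.0 = 0.3211 mA.
(Check via current divider: I_total = 2.134 mA; share G_k/ΣG = 0.1505 → same result.)

I ≈ 0.321 mA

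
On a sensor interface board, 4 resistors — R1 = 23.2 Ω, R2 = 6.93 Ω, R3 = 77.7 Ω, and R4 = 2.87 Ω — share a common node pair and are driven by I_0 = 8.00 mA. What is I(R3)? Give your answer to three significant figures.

Total conductance ΣG = 1/23.2 + 1/6.93 + 1/77.7 + 1/2.87 = 0.5487 (units of 1/Ω).
By the current-divider rule, I = I_0 · G_k/ΣG = 8.00 × 0.02346 = 0.1876 mA.

I ≈ 0.188 mA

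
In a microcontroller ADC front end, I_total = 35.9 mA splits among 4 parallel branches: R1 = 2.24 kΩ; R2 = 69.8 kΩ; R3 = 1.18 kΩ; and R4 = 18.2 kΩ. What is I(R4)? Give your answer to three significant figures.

I ≈ 1.45 mA

Total conductance ΣG = 1/2.24 + 1/69.8 + 1/1.18 + 1/18.2 = 1.363 (units of 1/kΩ).
R4 takes the fraction G_k/ΣG = 0.05495/1.363 = 0.04031, so I = 35.9 × 0.04031 = 1.447 mA.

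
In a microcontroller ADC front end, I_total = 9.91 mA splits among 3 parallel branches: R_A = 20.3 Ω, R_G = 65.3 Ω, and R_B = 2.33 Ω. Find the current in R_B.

I ≈ 8.61 mA

Total conductance ΣG = 1/20.3 + 1/65.3 + 1/2.33 = 0.4938 (units of 1/Ω).
By the current-divider rule, I = I_total · G_k/ΣG = 9.91 × 0.8692 = 8.614 mA.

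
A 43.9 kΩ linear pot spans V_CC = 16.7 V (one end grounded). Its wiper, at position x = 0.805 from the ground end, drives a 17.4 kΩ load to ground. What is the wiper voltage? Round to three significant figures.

Split the track: R_lower = x·R_p = 35.34 kΩ, R_upper = (1−x)·R_p = 8.560 kΩ.
R_L loads the lower segment: effective lower R = 11.66 kΩ.
Then V_out = V_CC · 11.66/(8.560 + 11.66) = 9.630 V.
(Unloaded: V_out = x·V_CC = 13.4 V.)

V_out ≈ 9.63 V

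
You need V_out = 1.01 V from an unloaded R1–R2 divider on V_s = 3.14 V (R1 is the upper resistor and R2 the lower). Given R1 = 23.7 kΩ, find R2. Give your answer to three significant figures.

R2 ≈ 11.2 kΩ

Required fraction k = V_out/V_s = 0.3217.
Rearranging, R2 = R1·k/(1−k) = 23.7 × 0.4742 = 11.24 kΩ.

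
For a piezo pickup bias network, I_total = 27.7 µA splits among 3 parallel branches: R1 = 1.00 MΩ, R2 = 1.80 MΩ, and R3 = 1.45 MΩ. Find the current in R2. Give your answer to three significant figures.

Conductances: ΣG = 1/1.00 + 1/1.80 + 1/1.45 = 2.245 (1/MΩ).
Current divider: I(R2) = I_total · G_k/ΣG = 27.7 × (0.5556/2.245) = 27.7 × 0.2474 = 6.854 µA.

I ≈ 6.85 µA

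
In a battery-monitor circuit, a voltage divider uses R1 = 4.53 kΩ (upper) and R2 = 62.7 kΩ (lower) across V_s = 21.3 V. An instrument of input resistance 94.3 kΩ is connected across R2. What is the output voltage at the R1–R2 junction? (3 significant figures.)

The load sits in parallel with R2, giving an effective lower resistance R2' = R2·R_L/(R2+R_L) = 37.66 kΩ.
Voltage divider with the loaded lower leg: V_out = 21.3 × 37.66/(4.53 + 37.66) = 21.3 × 0.8926 = 19.01 V.

V_out ≈ 19.0 V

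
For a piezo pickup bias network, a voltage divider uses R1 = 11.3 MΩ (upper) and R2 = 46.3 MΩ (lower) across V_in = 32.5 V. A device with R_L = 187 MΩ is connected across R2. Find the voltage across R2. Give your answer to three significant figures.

V_out ≈ 24.9 V

R2 ‖ R_L = (46.3 × 187)/(46.3 + 187) = 37.11 MΩ.
Now apply the divider: V_out = 32.5 × 0.7666 = 24.91 V.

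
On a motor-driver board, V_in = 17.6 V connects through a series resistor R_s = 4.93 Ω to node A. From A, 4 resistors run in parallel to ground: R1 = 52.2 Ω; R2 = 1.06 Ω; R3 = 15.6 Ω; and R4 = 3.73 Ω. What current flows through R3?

I ≈ 0.153 A

Combine the parallel branches: R_p = (1/52.2 + 1/1.06 + 1/15.6 + 1/3.73)⁻¹ = 0.7723 Ω.
V_A = 17.6 × 0.7723/5.702 = 2.384 V.
I(R3) = V_A / R3 = 2.384/15.6 = 0.1528 A.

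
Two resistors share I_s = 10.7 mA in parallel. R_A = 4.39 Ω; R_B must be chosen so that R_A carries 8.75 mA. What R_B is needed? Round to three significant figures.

Two-branch current divider: I_A = I_s · R_B/(R_A + R_B).
8.75/10.7 = R_B/(R_A + R_B) → R_B = R_A · (0.8178)/(1 − 0.8178) = 4.39 × 4.487 = 19.70 Ω.

R_B ≈ 19.7 Ω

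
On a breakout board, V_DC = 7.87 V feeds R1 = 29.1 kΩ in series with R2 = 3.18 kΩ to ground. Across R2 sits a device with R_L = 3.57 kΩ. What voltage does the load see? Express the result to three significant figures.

The load sits in parallel with R2, giving an effective lower resistance R2' = R2·R_L/(R2+R_L) = 1.682 kΩ.
Voltage divider with the loaded lower leg: V_out = 7.87 × 1.682/(29.1 + 1.682) = 7.87 × 0.05464 = 0.4300 V.

V_out ≈ 0.430 V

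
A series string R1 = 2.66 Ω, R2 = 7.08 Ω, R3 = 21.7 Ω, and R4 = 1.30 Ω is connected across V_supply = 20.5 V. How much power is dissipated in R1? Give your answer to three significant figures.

P ≈ 1.04 W

Series current I = V_supply/ΣR = 20.5/32.74 = 0.6261 A.
V(R1) = I·R = 1.666 V; P = V·I = 1.666 × 0.6261 = 1.043 W.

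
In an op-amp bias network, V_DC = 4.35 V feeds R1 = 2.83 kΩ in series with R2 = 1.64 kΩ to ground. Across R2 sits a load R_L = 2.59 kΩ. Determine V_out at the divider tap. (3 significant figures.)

The load sits in parallel with R2, giving an effective lower resistance R2' = R2·R_L/(R2+R_L) = 1.004 kΩ.
Voltage divider with the loaded lower leg: V_out = 4.35 × 1.004/(2.83 + 1.004) = 4.35 × 0.2619 = 1.139 V.

V_out ≈ 1.14 V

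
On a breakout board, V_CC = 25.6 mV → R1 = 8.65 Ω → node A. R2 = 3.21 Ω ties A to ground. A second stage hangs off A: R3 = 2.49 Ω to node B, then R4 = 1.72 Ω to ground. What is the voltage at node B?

The second stage (R3 + R4 = 4.210 Ω) loads node A in parallel with R2.
R2 ‖ (R3+R4) = 1.821 Ω.
First divider: V_A = V_CC · 1.821/(8.65 + 1.821) = 4.453 mV.
Stage 2 is unloaded, so V_B = V_A · R4/(R3+R4) = 4.453 × 1.72/4.210 = 1.819 mV.

V_B ≈ 1.82 mV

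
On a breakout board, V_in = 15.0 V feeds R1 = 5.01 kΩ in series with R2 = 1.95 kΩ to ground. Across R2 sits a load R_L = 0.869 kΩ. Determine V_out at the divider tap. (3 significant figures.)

V_out ≈ 1.61 V

The load sits in parallel with R2, giving an effective lower resistance R2' = R2·R_L/(R2+R_L) = 0.6011 kΩ.
Voltage divider with the loaded lower leg: V_out = 15.0 × 0.6011/(5.01 + 0.6011) = 15.0 × 0.1071 = 1.607 V.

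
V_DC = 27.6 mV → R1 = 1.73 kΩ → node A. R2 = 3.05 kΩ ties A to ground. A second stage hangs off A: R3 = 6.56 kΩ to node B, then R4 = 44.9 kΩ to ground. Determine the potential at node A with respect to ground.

The second stage (R3 + R4 = 51.46 kΩ) loads node A in parallel with R2.
Effective lower resistance at A: R2 ‖ 51.46 = 2.879 kΩ.
So V_A = 27.6 × 0.6247 = 17.24 mV.

V_A ≈ 17.2 mV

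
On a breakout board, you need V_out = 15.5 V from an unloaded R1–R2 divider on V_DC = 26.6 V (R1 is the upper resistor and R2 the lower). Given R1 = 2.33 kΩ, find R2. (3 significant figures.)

R2 ≈ 3.25 kΩ

The divider ratio is R2/(R1+R2) = 15.5/26.6 = 0.5827.
R2 = R1 · 0.5827/(1 − 0.5827) = 3.254 kΩ.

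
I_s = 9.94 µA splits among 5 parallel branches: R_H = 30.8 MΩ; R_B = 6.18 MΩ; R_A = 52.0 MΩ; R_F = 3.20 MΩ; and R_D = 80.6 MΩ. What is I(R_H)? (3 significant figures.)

I ≈ 0.599 µA

ΣG = 1/30.8 + 1/6.18 + 1/52.0 + 1/3.20 + 1/80.6 = 0.5384.
By the current-divider rule, I = I_s · G_k/ΣG = 9.94 × 0.06030 = 0.5994 µA.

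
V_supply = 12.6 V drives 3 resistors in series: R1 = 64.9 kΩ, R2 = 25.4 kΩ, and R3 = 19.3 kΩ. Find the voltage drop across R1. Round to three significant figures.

V ≈ 7.46 V

ΣR = 64.9 + 25.4 + 19.3 = 109.6 kΩ.
By the voltage-divider rule, V = 12.6 × 64.90/109.6 = 7.461 V.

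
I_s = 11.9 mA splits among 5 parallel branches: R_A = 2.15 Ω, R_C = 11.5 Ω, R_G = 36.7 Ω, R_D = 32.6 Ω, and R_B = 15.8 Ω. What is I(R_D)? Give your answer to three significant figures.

I ≈ 0.542 mA

ΣG = 1/2.15 + 1/11.5 + 1/36.7 + 1/32.6 + 1/15.8 = 0.6733.
R_D takes the fraction G_k/ΣG = 0.03067/0.6733 = 0.04556, so I = 11.9 × 0.04556 = 0.5422 mA.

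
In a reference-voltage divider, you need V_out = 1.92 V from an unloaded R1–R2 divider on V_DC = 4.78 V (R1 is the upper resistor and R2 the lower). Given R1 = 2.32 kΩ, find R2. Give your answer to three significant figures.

The divider ratio is R2/(R1+R2) = 1.92/4.78 = 0.4017.
R2 = R1 · 0.4017/(1 − 0.4017) = 1.557 kΩ.

R2 ≈ 1.56 kΩ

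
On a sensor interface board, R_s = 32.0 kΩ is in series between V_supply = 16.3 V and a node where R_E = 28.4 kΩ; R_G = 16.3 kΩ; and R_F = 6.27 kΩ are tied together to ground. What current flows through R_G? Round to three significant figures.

I ≈ 0.109 mA

Equivalent of the parallel group: R_p = 3.905 kΩ.
V_A by voltage divider: V_A = 16.3 × 3.905/(32.0 + 3.905) = 1.773 V.
Branch current I = V_A/R_G = 1.773/16.3 = 0.1088 mA.
(Check via current divider: I_total = 0.4540 mA; share G_k/ΣG = 0.2396 → same result.)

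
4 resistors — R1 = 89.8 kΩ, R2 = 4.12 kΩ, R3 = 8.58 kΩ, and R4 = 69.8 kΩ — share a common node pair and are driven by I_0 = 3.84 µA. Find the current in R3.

I ≈ 1.16 µA

ΣG = 1/89.8 + 1/4.12 + 1/8.58 + 1/69.8 = 0.3847.
By the current-divider rule, I = I_0 · G_k/ΣG = 3.84 × 0.3029 = 1.163 µA.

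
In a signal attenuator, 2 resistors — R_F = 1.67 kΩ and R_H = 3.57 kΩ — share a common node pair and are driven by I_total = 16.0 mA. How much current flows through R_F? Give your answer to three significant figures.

With just two branches, the current splits inversely with resistance.
I(R_F) = 16.0 × 3.57/(1.67 + 3.57) = 16.0 × 0.6813 = 10.90 mA.

I ≈ 10.9 mA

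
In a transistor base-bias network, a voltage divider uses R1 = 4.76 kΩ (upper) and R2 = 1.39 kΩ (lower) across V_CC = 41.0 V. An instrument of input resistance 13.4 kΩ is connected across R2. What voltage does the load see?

R2 ‖ R_L = (1.39 × 13.4)/(1.39 + 13.4) = 1.259 kΩ.
Voltage divider with the loaded lower leg: V_out = 41.0 × 1.259/(4.76 + 1.259) = 41.0 × 0.2092 = 8.578 V.

V_out ≈ 8.58 V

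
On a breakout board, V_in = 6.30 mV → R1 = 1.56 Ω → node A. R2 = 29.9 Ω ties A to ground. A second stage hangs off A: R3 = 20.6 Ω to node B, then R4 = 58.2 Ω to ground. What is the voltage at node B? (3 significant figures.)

V_B ≈ 4.34 mV

Node A sees R2 in parallel with the series input of stage 2, R3 + R4 = 78.80 Ω.
Effective lower resistance at A: R2 ‖ 78.80 = 21.68 Ω.
V_A = 6.30 × 21.68/(1.56 + 21.68) = 5.877 mV.
Stage 2 is unloaded, so V_B = V_A · R4/(R3+R4) = 5.877 × 58.2/78.80 = 4.341 mV.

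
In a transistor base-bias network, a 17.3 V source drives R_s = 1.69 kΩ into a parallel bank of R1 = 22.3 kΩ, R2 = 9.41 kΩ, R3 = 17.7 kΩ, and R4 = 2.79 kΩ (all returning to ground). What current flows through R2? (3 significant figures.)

I ≈ 0.940 mA

Equivalent of the parallel group: R_p = 1.767 kΩ.
V_A by voltage divider: V_A = 17.3 × 1.767/(1.69 + 1.767) = 8.842 V.
Branch current I = V_A/R2 = 8.842/9.41 = 0.9396 mA.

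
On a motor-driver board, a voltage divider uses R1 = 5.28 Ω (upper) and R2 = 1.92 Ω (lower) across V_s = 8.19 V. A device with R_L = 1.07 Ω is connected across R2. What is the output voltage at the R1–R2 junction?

V_out ≈ 0.943 V

The load sits in parallel with R2, giving an effective lower resistance R2' = R2·R_L/(R2+R_L) = 0.6871 Ω.
Voltage divider with the loaded lower leg: V_out = 8.19 × 0.6871/(5.28 + 0.6871) = 8.19 × 0.1151 = 0.9431 V.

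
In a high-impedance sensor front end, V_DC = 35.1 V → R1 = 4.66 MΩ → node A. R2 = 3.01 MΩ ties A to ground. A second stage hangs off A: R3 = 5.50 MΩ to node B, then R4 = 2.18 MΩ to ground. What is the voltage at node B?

V_B ≈ 3.16 V

Node A sees R2 in parallel with the series input of stage 2, R3 + R4 = 7.680 MΩ.
Effective lower resistance at A: R2 ‖ 7.680 = 2.162 MΩ.
First divider: V_A = V_DC · 2.162/(4.66 + 2.162) = 11.13 V.
Then the unloaded second divider: V_B = V_A × R4/(R3+R4) = 11.13 × 0.2839 = 3.158 V.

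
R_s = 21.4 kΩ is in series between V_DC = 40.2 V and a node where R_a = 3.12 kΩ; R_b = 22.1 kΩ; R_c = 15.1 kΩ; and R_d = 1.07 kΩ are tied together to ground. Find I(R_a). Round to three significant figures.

Parallel bank: R_p = 1/(1/3.12 + 1/22.1 + 1/15.1 + 1/1.07) = 0.7318 kΩ.
V_A = 40.2 × 0.7318/22.13 = 1.329 V.
Branch current I = V_A/R_a = 1.329/3.12 = 0.4260 mA.

I ≈ 0.426 mA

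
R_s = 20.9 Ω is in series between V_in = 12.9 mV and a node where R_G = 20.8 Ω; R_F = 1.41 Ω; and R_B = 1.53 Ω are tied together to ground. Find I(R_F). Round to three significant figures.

Combine the parallel branches: R_p = (1/20.8 + 1/1.41 + 1/1.53)⁻¹ = 0.7088 Ω.
V_A by voltage divider: V_A = 12.9 × 0.7088/(20.9 + 0.7088) = 0.4231 mV.
Branch current I = V_A/R_F = 0.4231/1.41 = 0.3001 mA.

I ≈ 0.300 mA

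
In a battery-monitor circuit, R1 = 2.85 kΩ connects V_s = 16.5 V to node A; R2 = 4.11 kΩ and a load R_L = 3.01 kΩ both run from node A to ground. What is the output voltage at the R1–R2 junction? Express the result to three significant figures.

The load sits in parallel with R2, giving an effective lower resistance R2' = R2·R_L/(R2+R_L) = 1.738 kΩ.
Now apply the divider: V_out = 16.5 × 0.3787 = 6.249 V.

V_out ≈ 6.25 V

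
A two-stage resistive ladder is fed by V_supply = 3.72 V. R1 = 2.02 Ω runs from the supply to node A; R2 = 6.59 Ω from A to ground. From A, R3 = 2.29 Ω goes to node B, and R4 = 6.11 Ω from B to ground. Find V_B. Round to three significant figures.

V_B ≈ 1.75 V

The second stage (R3 + R4 = 8.400 Ω) loads node A in parallel with R2.
R2 ‖ (R3+R4) = 3.693 Ω.
V_A = 3.72 × 3.693/(2.02 + 3.693) = 2.405 V.
V_B = V_A × 0.7274 = 1.749 V.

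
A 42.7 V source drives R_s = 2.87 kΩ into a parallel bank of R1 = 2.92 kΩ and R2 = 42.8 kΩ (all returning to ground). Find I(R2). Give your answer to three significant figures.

I ≈ 0.487 mA

Combine the parallel branches: R_p = (1/2.92 + 1/42.8)⁻¹ = 2.734 kΩ.
Node voltage V_A = V_in · R_p/(R_s + R_p) = 42.7 × 0.4878 = 20.83 V.
I(R2) = V_A / R2 = 20.83/42.8 = 0.4867 mA.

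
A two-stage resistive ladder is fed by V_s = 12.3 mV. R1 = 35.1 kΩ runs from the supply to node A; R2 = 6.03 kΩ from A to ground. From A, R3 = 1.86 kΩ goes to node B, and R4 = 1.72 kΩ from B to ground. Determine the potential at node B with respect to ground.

V_B ≈ 0.355 mV

Node A sees R2 in parallel with the series input of stage 2, R3 + R4 = 3.580 kΩ.
Effective lower resistance at A: R2 ‖ 3.580 = 2.246 kΩ.
V_A = 12.3 × 2.246/(35.1 + 2.246) = 0.7398 mV.
Then the unloaded second divider: V_B = V_A × R4/(R3+R4) = 0.7398 × 0.4804 = 0.3555 mV.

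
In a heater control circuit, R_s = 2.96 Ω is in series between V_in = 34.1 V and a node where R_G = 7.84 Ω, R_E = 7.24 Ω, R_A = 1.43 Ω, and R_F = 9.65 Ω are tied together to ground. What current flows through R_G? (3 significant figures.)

Combine the parallel branches: R_p = (1/7.84 + 1/7.24 + 1/1.43 + 1/9.65)⁻¹ = 0.9358 Ω.
V_A = 34.1 × 0.9358/3.896 = 8.191 V.
I(R_G) = V_A / R_G = 8.191/7.84 = 1.045 A.

I ≈ 1.04 A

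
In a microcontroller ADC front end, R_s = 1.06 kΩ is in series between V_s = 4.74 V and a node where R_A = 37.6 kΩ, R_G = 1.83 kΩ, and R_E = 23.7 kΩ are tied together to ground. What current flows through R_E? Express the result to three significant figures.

Equivalent of the parallel group: R_p = 1.625 kΩ.
V_A by voltage divider: V_A = 4.74 × 1.625/(1.06 + 1.625) = 2.869 V.
Branch current I = V_A/R_E = 2.869/23.7 = 0.1211 mA.

I ≈ 0.121 mA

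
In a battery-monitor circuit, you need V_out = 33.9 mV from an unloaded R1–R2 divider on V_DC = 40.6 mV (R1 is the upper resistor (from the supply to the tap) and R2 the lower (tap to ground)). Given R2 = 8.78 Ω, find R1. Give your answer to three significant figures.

The divider ratio is R2/(R1+R2) = 33.9/40.6 = 0.8350.
So R1 = R2 · (V_DC/V_out − 1) = 8.78 × (40.6/33.9 − 1) = 8.78 × 0.1976 = 1.735 Ω.

R1 ≈ 1.74 Ω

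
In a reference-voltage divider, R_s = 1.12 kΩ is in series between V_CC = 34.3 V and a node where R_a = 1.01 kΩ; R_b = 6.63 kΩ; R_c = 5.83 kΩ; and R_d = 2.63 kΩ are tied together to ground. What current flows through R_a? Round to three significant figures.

Parallel bank: R_p = 1/(1/1.01 + 1/6.63 + 1/5.83 + 1/2.63) = 0.5908 kΩ.
V_A = 34.3 × 0.5908/1.711 = 11.84 V.
Branch current I = V_A/R_a = 11.84/1.01 = 11.73 mA.

I ≈ 11.7 mA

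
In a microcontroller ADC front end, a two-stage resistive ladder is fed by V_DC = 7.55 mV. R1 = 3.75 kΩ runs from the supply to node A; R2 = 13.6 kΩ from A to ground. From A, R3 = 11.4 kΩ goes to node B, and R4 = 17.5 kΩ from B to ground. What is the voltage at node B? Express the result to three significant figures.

V_B ≈ 3.25 mV

Node A sees R2 in parallel with the series input of stage 2, R3 + R4 = 28.90 kΩ.
R2 ‖ (R3+R4) = 9.248 kΩ.
First divider: V_A = V_DC · 9.248/(3.75 + 9.248) = 5.372 mV.
Stage 2 is unloaded, so V_B = V_A · R4/(R3+R4) = 5.372 × 17.5/28.90 = 3.253 mV.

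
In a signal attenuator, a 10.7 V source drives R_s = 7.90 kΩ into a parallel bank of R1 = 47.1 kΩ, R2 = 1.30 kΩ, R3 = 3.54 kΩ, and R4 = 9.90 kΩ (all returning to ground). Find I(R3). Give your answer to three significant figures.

Equivalent of the parallel group: R_p = 0.8518 kΩ.
Node voltage V_A = V_DC · R_p/(R_s + R_p) = 10.7 × 0.09733 = 1.041 V.
Branch current I = V_A/R3 = 1.041/3.54 = 0.2942 mA.

I ≈ 0.294 mA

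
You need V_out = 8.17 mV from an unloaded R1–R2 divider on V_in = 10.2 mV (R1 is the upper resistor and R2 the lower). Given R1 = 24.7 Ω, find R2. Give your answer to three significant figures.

R2 ≈ 99.4 Ω

V_out/V_in = R2/(R1+R2) = 0.8010.
R2 = R1 · 0.8010/(1 − 0.8010) = 99.41 Ω.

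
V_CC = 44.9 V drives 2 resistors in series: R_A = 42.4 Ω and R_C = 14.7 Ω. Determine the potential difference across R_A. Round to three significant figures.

V ≈ 33.3 V

Series total: ΣR = 42.4 + 14.7 = 57.10 Ω.
By the voltage-divider rule, V = 44.9 × 42.40/57.10 = 33.34 V.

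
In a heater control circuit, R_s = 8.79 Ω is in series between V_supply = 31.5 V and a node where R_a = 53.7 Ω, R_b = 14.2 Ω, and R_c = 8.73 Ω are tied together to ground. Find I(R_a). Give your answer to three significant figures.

I ≈ 0.210 A

Equivalent of the parallel group: R_p = 4.912 Ω.
V_A = 31.5 × 4.912/13.70 = 11.29 V.
I(R_a) = V_A / R_a = 11.29/53.7 = 0.2103 A.
(Check via current divider: I_total = 2.299 A; share G_k/ΣG = 0.09147 → same result.)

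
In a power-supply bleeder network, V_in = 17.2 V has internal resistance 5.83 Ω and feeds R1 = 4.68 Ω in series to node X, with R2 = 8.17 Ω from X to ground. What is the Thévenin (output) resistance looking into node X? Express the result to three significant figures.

R1' = 5.83 + 4.68 = 10.51 Ω (source resistance + R1).
Zeroing V_in shorts the top of R1' to ground, so R_th = R1' ‖ R2 = 4.597 Ω.

R_th ≈ 4.60 Ω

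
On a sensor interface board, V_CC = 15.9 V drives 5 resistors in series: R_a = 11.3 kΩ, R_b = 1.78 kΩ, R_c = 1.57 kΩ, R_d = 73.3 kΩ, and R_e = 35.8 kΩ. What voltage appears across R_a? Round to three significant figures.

V ≈ 1.45 V

Total series resistance ΣR = 11.3 + 1.78 + 1.57 + 73.3 + 35.8 = 123.8 kΩ.
V = V_CC · R/ΣR = 15.9 × 0.09131 = 1.452 V.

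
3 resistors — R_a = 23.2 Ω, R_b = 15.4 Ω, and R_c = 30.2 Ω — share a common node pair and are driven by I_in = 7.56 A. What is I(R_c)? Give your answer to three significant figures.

ΣG = 1/23.2 + 1/15.4 + 1/30.2 = 0.1412.
Current divider: I(R_c) = I_in · G_k/ΣG = 7.56 × (0.03311/0.1412) = 7.56 × 0.2346 = 1.773 A.

I ≈ 1.77 A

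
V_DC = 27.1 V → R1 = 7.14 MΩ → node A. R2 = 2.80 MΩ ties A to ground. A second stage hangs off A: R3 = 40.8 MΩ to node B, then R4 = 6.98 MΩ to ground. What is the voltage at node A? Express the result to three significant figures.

V_A ≈ 7.33 V

Looking into the second stage from A: R3 + R4 = 47.78 MΩ appears in parallel with R2.
Effective lower resistance at A: R2 ‖ 47.78 = 2.645 MΩ.
First divider: V_A = V_DC · 2.645/(7.14 + 2.645) = 7.325 V.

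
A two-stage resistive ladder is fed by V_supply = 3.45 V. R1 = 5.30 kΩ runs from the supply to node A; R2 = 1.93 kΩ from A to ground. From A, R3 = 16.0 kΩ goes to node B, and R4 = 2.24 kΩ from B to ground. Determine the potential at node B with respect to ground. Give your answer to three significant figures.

Node A sees R2 in parallel with the series input of stage 2, R3 + R4 = 18.24 kΩ.
Effective lower resistance at A: R2 ‖ 18.24 = 1.745 kΩ.
V_A = 3.45 × 1.745/(5.30 + 1.745) = 0.8547 V.
Then the unloaded second divider: V_B = V_A × R4/(R3+R4) = 0.8547 × 0.1228 = 0.1050 V.

V_B ≈ 0.105 V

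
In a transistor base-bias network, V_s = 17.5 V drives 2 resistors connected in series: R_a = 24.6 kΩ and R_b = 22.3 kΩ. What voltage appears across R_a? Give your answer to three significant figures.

ΣR = 24.6 + 22.3 = 46.90 kΩ.
By the voltage-divider rule, V = 17.5 × 24.60/46.90 = 9.179 V.

V ≈ 9.18 V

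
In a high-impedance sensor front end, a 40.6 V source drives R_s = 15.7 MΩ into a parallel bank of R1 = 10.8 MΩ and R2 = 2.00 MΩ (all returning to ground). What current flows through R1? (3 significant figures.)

I ≈ 0.365 µA

Parallel bank: R_p = 1/(1/10.8 + 1/2.00) = 1.688 MΩ.
V_A = 40.6 × 1.688/17.39 = 3.940 V.
I(R1) = V_A / R1 = 3.940/10.8 = 0.3648 µA.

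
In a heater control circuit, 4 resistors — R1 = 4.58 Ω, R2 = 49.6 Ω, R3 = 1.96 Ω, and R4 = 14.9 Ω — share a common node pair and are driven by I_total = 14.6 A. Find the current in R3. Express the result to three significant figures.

I ≈ 9.13 A

Total conductance ΣG = 1/4.58 + 1/49.6 + 1/1.96 + 1/14.9 = 0.8158 (units of 1/Ω).
R3 takes the fraction G_k/ΣG = 0.5102/0.8158 = 0.6254, so I = 14.6 × 0.6254 = 9.131 A.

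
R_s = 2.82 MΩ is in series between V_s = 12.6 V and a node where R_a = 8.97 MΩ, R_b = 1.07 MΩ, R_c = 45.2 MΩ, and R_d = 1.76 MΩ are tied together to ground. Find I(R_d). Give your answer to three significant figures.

I ≈ 1.28 µA

Parallel bank: R_p = 1/(1/8.97 + 1/1.07 + 1/45.2 + 1/1.76) = 0.6111 MΩ.
Node voltage V_A = V_s · R_p/(R_s + R_p) = 12.6 × 0.1781 = 2.244 V.
I(R_d) = V_A / R_d = 2.244/1.76 = 1.275 µA.
(Check via current divider: I_total = 3.672 µA; share G_k/ΣG = 0.3472 → same result.)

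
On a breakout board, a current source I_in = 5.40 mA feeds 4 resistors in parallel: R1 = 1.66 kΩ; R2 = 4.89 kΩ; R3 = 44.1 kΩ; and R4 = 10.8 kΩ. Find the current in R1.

Total conductance ΣG = 1/1.66 + 1/4.89 + 1/44.1 + 1/10.8 = 0.9222 (units of 1/kΩ).
Current divider: I(R1) = I_in · G_k/ΣG = 5.40 × (0.6024/0.9222) = 5.40 × 0.6532 = 3.528 mA.

I ≈ 3.53 mA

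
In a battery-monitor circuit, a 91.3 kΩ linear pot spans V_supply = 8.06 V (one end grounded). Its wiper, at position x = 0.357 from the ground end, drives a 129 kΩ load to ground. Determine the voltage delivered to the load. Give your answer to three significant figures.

Lower segment x·R_p = 32.59 kΩ; upper segment (1−x)·R_p = 58.71 kΩ.
Lower segment in parallel with the load: 32.59 ‖ 129 = 26.02 kΩ.
V_out = 8.06 × 26.02/(58.71 + 26.02) = 2.475 V.

V_out ≈ 2.48 V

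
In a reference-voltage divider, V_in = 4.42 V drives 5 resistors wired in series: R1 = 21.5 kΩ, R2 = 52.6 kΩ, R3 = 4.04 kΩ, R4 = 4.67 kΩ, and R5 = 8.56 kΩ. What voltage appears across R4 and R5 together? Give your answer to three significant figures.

V ≈ 0.640 V

Total series resistance ΣR = 21.5 + 52.6 + 4.04 + 4.67 + 8.56 = 91.37 kΩ.
R_{R4..R5} = 4.67 + 8.56 = 13.23 kΩ.
By the voltage-divider rule, V = 4.42 × 13.23/91.37 = 0.6400 V.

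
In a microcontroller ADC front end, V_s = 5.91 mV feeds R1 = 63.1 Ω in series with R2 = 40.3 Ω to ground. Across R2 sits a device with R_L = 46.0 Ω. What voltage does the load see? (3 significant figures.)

V_out ≈ 1.50 mV

The load sits in parallel with R2, giving an effective lower resistance R2' = R2·R_L/(R2+R_L) = 21.48 Ω.
Then V_out = V_s · R2'/(R1 + R2') = 5.91 × 21.48/84.58 = 1.501 mV.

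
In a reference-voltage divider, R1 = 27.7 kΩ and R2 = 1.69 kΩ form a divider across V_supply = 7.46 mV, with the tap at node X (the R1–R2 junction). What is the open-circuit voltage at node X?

V_th is the unloaded tap voltage: V_supply · R2/(R1+R2) = 7.46 × 0.05750 = 0.4290 mV.

V_th ≈ 0.429 mV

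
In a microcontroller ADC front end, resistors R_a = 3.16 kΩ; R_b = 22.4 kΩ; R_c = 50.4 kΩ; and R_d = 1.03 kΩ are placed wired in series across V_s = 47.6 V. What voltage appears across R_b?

V ≈ 13.8 V

Total series resistance ΣR = 3.16 + 22.4 + 50.4 + 1.03 = 76.99 kΩ.
Voltage divider: V = V_s · (22.40 / 76.99) = 47.6 × 0.2909 = 13.85 V.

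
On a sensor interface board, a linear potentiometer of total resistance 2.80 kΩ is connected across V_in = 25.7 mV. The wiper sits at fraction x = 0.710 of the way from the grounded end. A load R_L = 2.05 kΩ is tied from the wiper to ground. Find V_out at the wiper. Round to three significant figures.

V_out ≈ 14.2 mV

Lower segment x·R_p = 1.988 kΩ; upper segment (1−x)·R_p = 0.8120 kΩ.
R_L loads the lower segment: effective lower R = 1.009 kΩ.
Loaded-divider output: V_out = 25.7 × 0.5542 = 14.24 mV.
(Unloaded: V_out = x·V_in = 18.2 mV.)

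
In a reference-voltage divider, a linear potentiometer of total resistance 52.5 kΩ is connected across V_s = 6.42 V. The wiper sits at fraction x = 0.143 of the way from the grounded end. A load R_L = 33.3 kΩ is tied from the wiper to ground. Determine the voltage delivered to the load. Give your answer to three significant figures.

V_out ≈ 0.769 V

Lower segment x·R_p = 7.507 kΩ; upper segment (1−x)·R_p = 44.99 kΩ.
(x·R_p) ‖ R_L = 6.126 kΩ.
Then V_out = V_s · 6.126/(44.99 + 6.126) = 0.7694 V.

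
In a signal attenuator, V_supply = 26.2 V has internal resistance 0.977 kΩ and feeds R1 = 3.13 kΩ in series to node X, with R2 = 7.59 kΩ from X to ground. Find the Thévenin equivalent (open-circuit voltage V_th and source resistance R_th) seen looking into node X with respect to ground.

V_th ≈ 17.0 V, R_th ≈ 2.66 kΩ

R1' = 0.977 + 3.13 = 4.107 kΩ (source resistance + R1).
With X open, the divider is unloaded: V_th = 26.2 × 7.59/11.70 = 17.00 V.
Looking into X with the source shorted: R_th = R1'·R2/(R1'+R2) = 4.107 × 7.59/11.70 = 2.665 kΩ.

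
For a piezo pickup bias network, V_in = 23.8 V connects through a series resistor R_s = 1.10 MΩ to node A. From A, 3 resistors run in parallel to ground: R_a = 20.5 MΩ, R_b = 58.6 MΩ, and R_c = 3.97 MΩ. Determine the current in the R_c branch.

Parallel bank: R_p = 1/(1/20.5 + 1/58.6 + 1/3.97) = 3.147 MΩ.
V_A = 23.8 × 3.147/4.247 = 17.64 V.
I(R_c) = V_A / R_c = 17.64/3.97 = 4.442 µA.
(Check via current divider: I_total = 5.604 µA; share G_k/ΣG = 0.7928 → same result.)

I ≈ 4.44 µA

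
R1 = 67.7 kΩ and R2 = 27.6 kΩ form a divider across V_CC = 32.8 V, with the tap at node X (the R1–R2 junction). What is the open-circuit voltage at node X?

V_th ≈ 9.50 V

With X open, the divider is unloaded: V_th = 32.8 × 27.6/95.30 = 9.499 V.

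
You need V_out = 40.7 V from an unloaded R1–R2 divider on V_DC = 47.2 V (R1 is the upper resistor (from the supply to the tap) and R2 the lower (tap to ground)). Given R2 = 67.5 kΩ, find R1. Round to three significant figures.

R1 ≈ 10.8 kΩ

Required fraction k = V_out/V_DC = 0.8623.
So R1 = R2 · (V_DC/V_out − 1) = 67.5 × (47.2/40.7 − 1) = 67.5 × 0.1597 = 10.78 kΩ.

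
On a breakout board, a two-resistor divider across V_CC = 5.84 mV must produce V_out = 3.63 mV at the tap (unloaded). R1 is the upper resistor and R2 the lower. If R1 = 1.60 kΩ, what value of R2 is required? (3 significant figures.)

R2 ≈ 2.63 kΩ

Required fraction k = V_out/V_CC = 0.6216.
R2 = R1 · 0.6216/(1 − 0.6216) = 2.628 kΩ.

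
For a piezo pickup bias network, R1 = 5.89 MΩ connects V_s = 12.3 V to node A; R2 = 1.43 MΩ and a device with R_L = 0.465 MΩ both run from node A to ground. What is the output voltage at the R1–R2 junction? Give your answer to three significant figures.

V_out ≈ 0.692 V

R2 ‖ R_L = (1.43 × 0.465)/(1.43 + 0.465) = 0.3509 MΩ.
Then V_out = V_s · R2'/(R1 + R2') = 12.3 × 0.3509/6.241 = 0.6916 V.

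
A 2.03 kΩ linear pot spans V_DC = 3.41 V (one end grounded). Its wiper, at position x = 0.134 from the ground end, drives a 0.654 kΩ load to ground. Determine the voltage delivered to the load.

V_out ≈ 0.336 V

The pot divides into 1.758 kΩ above the wiper and 0.2720 kΩ below.
R_L loads the lower segment: effective lower R = 0.1921 kΩ.
V_out = 3.41 × 0.1921/(1.758 + 0.1921) = 0.3359 V.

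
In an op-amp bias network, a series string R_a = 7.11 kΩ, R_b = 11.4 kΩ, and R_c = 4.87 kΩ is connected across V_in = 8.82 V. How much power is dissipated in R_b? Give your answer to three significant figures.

P ≈ 1.62 mW

The common current is I = 8.82/23.38 = 0.3772 mA.
P = I²R = 0.1423 × 11.4 = 1.622 mW.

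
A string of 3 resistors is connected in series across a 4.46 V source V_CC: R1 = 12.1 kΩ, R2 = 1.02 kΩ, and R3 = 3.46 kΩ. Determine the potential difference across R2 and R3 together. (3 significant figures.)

V ≈ 1.21 V

ΣR = 12.1 + 1.02 + 3.46 = 16.58 kΩ.
R_{R2..R3} = 1.02 + 3.46 = 4.480 kΩ.
V = V_CC · R/ΣR = 4.46 × 0.2702 = 1.205 V.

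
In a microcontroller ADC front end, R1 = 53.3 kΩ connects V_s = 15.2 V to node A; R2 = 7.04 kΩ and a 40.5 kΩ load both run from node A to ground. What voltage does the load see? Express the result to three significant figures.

R2 ‖ R_L = (7.04 × 40.5)/(7.04 + 40.5) = 5.997 kΩ.
Now apply the divider: V_out = 15.2 × 0.1011 = 1.537 V.

V_out ≈ 1.54 V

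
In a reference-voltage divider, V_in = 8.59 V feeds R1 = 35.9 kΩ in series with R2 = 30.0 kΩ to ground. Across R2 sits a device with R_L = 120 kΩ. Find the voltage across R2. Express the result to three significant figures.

The load sits in parallel with R2, giving an effective lower resistance R2' = R2·R_L/(R2+R_L) = 24.00 kΩ.
Now apply the divider: V_out = 8.59 × 0.4007 = 3.442 V.

V_out ≈ 3.44 V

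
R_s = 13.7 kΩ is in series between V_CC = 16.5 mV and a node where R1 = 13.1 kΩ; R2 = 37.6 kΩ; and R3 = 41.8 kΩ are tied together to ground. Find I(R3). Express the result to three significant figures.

I ≈ 0.144 µA

Equivalent of the parallel group: R_p = 7.883 kΩ.
Node voltage V_A = V_CC · R_p/(R_s + R_p) = 16.5 × 0.3652 = 6.026 mV.
Branch current I = V_A/R3 = 6.026/41.8 = 0.1442 µA.
(Check via current divider: I_total = 0.7645 µA; share G_k/ΣG = 0.1886 → same result.)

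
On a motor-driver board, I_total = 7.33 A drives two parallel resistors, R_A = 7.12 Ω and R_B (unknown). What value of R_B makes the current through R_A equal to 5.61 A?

R_B ≈ 23.2 Ω

In a two-way split, I_A/I_total = R_B/(R_A + R_B).
With f = 0.7653, R_B = R_A · f/(1−f) = 7.12 × 3.262 = 23.22 Ω.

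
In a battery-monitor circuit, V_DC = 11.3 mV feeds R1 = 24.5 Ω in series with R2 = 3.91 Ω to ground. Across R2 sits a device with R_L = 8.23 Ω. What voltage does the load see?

V_out ≈ 1.10 mV

The load sits in parallel with R2, giving an effective lower resistance R2' = R2·R_L/(R2+R_L) = 2.651 Ω.
Now apply the divider: V_out = 11.3 × 0.09763 = 1.103 mV.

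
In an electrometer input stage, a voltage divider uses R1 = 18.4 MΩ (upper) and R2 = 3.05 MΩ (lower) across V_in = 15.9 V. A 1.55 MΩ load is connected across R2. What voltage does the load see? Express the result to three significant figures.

V_out ≈ 0.841 V

First combine the lower leg with the load: R2 ‖ R_L = 1.028 MΩ.
Voltage divider with the loaded lower leg: V_out = 15.9 × 1.028/(18.4 + 1.028) = 15.9 × 0.05290 = 0.8411 V.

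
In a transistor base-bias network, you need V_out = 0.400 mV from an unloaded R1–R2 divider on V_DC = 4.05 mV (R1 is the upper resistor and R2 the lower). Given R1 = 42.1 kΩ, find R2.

R2 ≈ 4.61 kΩ

V_out/V_DC = R2/(R1+R2) = 0.09877.
R2 = R1 · 0.09877/(1 − 0.09877) = 4.614 kΩ.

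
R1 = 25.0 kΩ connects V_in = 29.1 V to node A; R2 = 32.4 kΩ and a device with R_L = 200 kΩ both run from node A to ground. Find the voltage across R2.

R2 ‖ R_L = (32.4 × 200)/(32.4 + 200) = 27.88 kΩ.
Voltage divider with the loaded lower leg: V_out = 29.1 × 27.88/(25.0 + 27.88) = 29.1 × 0.5273 = 15.34 V.

V_out ≈ 15.3 V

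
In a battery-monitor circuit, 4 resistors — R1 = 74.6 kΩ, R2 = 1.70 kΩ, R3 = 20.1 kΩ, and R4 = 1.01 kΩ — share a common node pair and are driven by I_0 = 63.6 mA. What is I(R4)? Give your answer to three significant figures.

Total conductance ΣG = 1/74.6 + 1/1.70 + 1/20.1 + 1/1.01 = 1.641 (units of 1/kΩ).
By the current-divider rule, I = I_0 · G_k/ΣG = 63.6 × 0.6032 = 38.36 mA.

I ≈ 38.4 mA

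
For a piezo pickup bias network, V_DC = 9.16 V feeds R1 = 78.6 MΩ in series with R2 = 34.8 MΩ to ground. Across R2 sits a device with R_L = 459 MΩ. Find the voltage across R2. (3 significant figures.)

V_out ≈ 2.67 V

First combine the lower leg with the load: R2 ‖ R_L = 32.35 MΩ.
Now apply the divider: V_out = 9.16 × 0.2916 = 2.671 V.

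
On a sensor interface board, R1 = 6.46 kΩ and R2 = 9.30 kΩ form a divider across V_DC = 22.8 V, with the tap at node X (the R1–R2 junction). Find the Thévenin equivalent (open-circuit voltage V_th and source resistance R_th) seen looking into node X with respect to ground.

With X open, the divider is unloaded: V_th = 22.8 × 9.30/15.76 = 13.45 V.
Looking into X with the source shorted: R_th = R1·R2/(R1+R2) = 6.460 × 9.30/15.76 = 3.812 kΩ.

V_th ≈ 13.5 V, R_th ≈ 3.81 kΩ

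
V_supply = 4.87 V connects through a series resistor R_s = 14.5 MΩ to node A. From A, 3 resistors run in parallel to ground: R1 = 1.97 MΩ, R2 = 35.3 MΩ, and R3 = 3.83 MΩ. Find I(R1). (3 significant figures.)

Combine the parallel branches: R_p = (1/1.97 + 1/35.3 + 1/3.83)⁻¹ = 1.255 MΩ.
Node voltage V_A = V_supply · R_p/(R_s + R_p) = 4.87 × 0.07964 = 0.3878 V.
Branch current I = V_A/R1 = 0.3878/1.97 = 0.1969 µA.
(Equivalently: I_total = 0.3091 µA, then current-divider fraction G_k/ΣG = 0.6369.)

I ≈ 0.197 µA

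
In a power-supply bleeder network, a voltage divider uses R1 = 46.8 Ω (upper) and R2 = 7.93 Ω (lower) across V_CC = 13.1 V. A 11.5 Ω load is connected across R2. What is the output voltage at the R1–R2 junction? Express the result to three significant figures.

V_out ≈ 1.19 V

The load sits in parallel with R2, giving an effective lower resistance R2' = R2·R_L/(R2+R_L) = 4.694 Ω.
Now apply the divider: V_out = 13.1 × 0.09115 = 1.194 V.
(Unloaded it would be 1.90 V; the load pulls it down.)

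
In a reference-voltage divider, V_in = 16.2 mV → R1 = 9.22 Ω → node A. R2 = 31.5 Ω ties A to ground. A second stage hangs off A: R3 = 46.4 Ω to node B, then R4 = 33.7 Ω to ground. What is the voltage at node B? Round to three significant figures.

V_B ≈ 4.84 mV

Looking into the second stage from A: R3 + R4 = 80.10 Ω appears in parallel with R2.
Effective lower resistance at A: R2 ‖ 80.10 = 22.61 Ω.
So V_A = 16.2 × 0.7103 = 11.51 mV.
Stage 2 is unloaded, so V_B = V_A · R4/(R3+R4) = 11.51 × 33.7/80.10 = 4.841 mV.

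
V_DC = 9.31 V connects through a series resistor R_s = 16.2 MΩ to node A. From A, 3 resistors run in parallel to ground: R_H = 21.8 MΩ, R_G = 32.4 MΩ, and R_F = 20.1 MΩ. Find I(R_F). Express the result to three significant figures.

Equivalent of the parallel group: R_p = 7.906 MΩ.
Node voltage V_A = V_DC · R_p/(R_s + R_p) = 9.31 × 0.3280 = 3.053 V.
I(R_F) = V_A / R_F = 3.053/20.1 = 0.1519 µA.
(Check via current divider: I_total = 0.3862 µA; share G_k/ΣG = 0.3933 → same result.)

I ≈ 0.152 µA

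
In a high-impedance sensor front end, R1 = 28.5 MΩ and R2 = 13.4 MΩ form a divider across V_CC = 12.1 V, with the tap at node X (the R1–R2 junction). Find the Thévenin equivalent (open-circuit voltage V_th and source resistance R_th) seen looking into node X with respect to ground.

Open-circuit (no load on X): V_th = V_CC · R2/(R1 + R2) = 12.1 × 13.4/(28.50 + 13.4) = 3.870 V.
Looking into X with the source shorted: R_th = R1·R2/(R1+R2) = 28.50 × 13.4/41.90 = 9.115 MΩ.

V_th ≈ 3.87 V, R_th ≈ 9.11 MΩ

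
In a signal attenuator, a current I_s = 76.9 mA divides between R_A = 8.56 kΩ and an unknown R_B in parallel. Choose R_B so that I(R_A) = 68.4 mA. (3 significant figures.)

R_B ≈ 68.9 kΩ

The fraction through R_A equals R_B/(R_A+R_B).
68.4/76.9 = R_B/(R_A + R_B) → R_B = R_A · (0.8895)/(1 − 0.8895) = 8.56 × 8.047 = 68.88 kΩ.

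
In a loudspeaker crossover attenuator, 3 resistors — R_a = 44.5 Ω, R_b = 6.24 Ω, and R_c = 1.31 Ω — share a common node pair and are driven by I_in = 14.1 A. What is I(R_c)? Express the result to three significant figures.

Total conductance ΣG = 1/44.5 + 1/6.24 + 1/1.31 = 0.9461 (units of 1/Ω).
By the current-divider rule, I = I_in · G_k/ΣG = 14.1 × 0.8069 = 11.38 A.

I ≈ 11.4 A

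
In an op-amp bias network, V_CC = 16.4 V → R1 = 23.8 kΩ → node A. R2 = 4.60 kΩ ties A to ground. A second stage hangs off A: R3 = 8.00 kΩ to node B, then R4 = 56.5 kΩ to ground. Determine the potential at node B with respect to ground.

Node A sees R2 in parallel with the series input of stage 2, R3 + R4 = 64.50 kΩ.
Effective lower resistance at A: R2 ‖ 64.50 = 4.294 kΩ.
V_A = 16.4 × 4.294/(23.8 + 4.294) = 2.507 V.
Stage 2 is unloaded, so V_B = V_A · R4/(R3+R4) = 2.507 × 56.5/64.50 = 2.196 V.

V_B ≈ 2.20 V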